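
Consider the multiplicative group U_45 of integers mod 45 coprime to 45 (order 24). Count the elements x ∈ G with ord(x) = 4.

The elements of order 4 are: 8, 17, 28, 37.
That's 4.

4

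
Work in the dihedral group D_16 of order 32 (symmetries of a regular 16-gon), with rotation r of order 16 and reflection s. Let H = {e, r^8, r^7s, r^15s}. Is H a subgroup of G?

|H| = 4 divides |G| = 32, consistent with Lagrange.
H contains the identity, every element's inverse is in H, and H is closed under ·: it is a subgroup.

Yes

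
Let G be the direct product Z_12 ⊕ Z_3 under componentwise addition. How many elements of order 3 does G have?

An element (a,b) has order lcm(ord(a), ord(b)); count pairs with lcm equal to 3.
Enumerating gives 8 such elements.

8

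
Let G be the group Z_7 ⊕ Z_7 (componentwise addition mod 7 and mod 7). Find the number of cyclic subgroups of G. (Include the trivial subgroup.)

9

Each element a generates a cyclic subgroup ⟨a⟩; distinct elements may generate the same one (a cyclic group of order d has φ(d) generators).
Cyclic subgroups by order — order 1: 1; order 7: 8.
Total: 9.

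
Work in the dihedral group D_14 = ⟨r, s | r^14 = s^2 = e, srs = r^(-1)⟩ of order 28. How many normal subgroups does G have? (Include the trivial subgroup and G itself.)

G has 28 subgroups. Checking conjugation-invariance by order — order 1: 1/1 normal; order 2: 1/15 normal; order 4: 0/7 normal; order 7: 1/1 normal; order 14: 3/3 normal; order 28: 1/1 normal.
Total normal subgroups: 7.

7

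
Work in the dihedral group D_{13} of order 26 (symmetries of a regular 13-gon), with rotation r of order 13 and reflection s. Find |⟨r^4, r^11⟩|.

|⟨r^4⟩| = 13 and |⟨r^11⟩| = 13, so |H| is a multiple of lcm(13, 13) = 13 and divides |G| = 26.
Closing under the operation: H = {e, r, r^2, r^3, r^4, r^5, r^6, r^7, r^8, r^9, r^10, r^11, r^12}, so |H| = 13.

13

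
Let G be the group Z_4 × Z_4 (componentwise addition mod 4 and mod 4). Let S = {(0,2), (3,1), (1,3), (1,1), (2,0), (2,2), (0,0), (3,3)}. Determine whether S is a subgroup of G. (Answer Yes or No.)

Yes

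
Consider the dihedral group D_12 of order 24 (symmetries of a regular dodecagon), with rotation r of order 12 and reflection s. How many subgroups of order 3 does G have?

|G| = 24 and 3 | 24, so subgroups of order 3 are possible by Lagrange.
The subgroups of order 3 are: {e, r^4, r^8}.
So G has 1 subgroup of order 3.

1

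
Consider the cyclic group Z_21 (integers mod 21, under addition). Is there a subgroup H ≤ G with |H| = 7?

7 | 21. A subgroup of order 7 is {0, 3, 6, 9, 12, 15, 18}.

Yes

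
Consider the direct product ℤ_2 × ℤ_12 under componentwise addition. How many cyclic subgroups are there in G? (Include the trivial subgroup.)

Group the elements of G by the cyclic subgroup they generate; each cyclic subgroup of order d accounts for φ(d) elements.
Cyclic subgroups by order — order 1: 1; order 2: 3; order 3: 1; order 4: 2; order 6: 3; order 12: 2.
Total: 12.

12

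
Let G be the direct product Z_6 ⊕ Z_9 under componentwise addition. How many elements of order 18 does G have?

18

An element (a,b) has order lcm(ord(a), ord(b)); count pairs with lcm equal to 18.
Enumerating gives 18 such elements.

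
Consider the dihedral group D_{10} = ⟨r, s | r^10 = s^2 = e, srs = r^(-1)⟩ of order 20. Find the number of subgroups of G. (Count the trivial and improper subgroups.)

|G| = 20, so by Lagrange every subgroup order divides 20. Divisors: 1, 2, 4, 5, 10, 20.
Subgroups by order — order 1: 1; order 2: 11; order 4: 5; order 5: 1; order 10: 3; order 20: 1.
Total: 1 + 11 + 5 + 1 + 3 + 1 = 22.

22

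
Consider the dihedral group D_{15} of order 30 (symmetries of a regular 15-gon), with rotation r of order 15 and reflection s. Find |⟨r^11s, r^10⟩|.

6

|⟨r^11s⟩| = 2 and |⟨r^10⟩| = 3, so |H| is a multiple of lcm(2, 3) = 6 and divides |G| = 30.
Closing under the operation: H = {e, r^5, r^10, rs, r^6s, r^11s}, so |H| = 6.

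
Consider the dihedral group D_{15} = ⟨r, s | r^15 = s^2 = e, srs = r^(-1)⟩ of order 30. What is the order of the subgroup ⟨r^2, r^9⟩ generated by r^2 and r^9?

|⟨r^2⟩| = 15 and |⟨r^9⟩| = 5, so |H| is a multiple of lcm(15, 5) = 15 and divides |G| = 30.
Closing under the operation: H = {e, r, r^2, r^3, r^4, r^5, r^6, r^7, r^8, r^9, r^10, r^11, r^12, r^13, r^14}, so |H| = 15.

15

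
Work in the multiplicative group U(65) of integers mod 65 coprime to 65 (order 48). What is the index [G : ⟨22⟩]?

|⟨22⟩| = 12 and |G| = 48.
By Lagrange, [G : H] = |G|/|H| = 48/12 = 4.

4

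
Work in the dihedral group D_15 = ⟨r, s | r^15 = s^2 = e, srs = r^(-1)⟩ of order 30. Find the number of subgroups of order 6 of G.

5

|G| = 30 and 6 | 30, so subgroups of order 6 are possible by Lagrange.
The subgroups of order 6 are: {e, r^5, r^10, s, r^5s, r^10s}; {e, r^5, r^10, rs, r^6s, r^11s}; {e, r^5, r^10, r^2s, r^7s, r^12s}; {e, r^5, r^10, r^3s, r^8s, r^13s}; … (5 in all).
So G has 5 subgroups of order 6.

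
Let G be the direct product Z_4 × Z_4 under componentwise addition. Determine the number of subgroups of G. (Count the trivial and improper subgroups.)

|G| = 16, so by Lagrange every subgroup order divides 16. Divisors: 1, 2, 4, 8, 16.
Subgroups by order — order 1: 1; order 2: 3; order 4: 7; order 8: 3; order 16: 1.
Total: 1 + 3 + 7 + 3 + 1 = 15.

15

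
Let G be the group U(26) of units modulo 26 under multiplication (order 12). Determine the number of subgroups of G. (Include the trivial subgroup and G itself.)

6

|G| = 12, so by Lagrange every subgroup order divides 12. Divisors: 1, 2, 3, 4, 6, 12.
Subgroups by order — order 1: 1; order 2: 1; order 3: 1; order 4: 1; order 6: 1; order 12: 1.
Total: 1 + 1 + 1 + 1 + 1 + 1 = 6.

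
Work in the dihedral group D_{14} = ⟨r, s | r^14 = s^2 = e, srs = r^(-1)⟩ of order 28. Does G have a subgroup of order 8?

No

8 does not divide |G| = 28, so by Lagrange no subgroup of order 8 exists.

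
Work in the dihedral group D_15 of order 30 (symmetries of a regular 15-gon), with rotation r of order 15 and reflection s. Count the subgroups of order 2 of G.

|G| = 30 and 2 | 30, so subgroups of order 2 are possible by Lagrange.
The subgroups of order 2 are: {e, r^10s}; {e, r^11s}; {e, r^12s}; {e, r^13s}; … (15 in all).
So G has 15 subgroups of order 2.

15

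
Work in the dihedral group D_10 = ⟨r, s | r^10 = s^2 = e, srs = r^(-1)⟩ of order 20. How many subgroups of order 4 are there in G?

5

|G| = 20 and 4 | 20, so subgroups of order 4 are possible by Lagrange.
The subgroups of order 4 are: {e, r^5, r^2s, r^7s}; {e, r^5, r^3s, r^8s}; {e, r^5, r^4s, r^9s}; {e, r^5, s, r^5s}; … (5 in all).
So G has 5 subgroups of order 4.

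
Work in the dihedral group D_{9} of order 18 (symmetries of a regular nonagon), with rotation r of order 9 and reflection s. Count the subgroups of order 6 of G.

3

|G| = 18 and 6 | 18, so subgroups of order 6 are possible by Lagrange.
The subgroups of order 6 are: {e, r^3, r^6, r^2s, r^5s, r^8s}; {e, r^3, r^6, s, r^3s, r^6s}; {e, r^3, r^6, rs, r^4s, r^7s}.
So G has 3 subgroups of order 6.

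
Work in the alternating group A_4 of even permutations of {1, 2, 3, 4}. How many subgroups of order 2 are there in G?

|G| = 12 and 2 | 12, so subgroups of order 2 are possible by Lagrange.
The subgroups of order 2 are: {e, (1 2)(3 4)}; {e, (1 3)(2 4)}; {e, (1 4)(2 3)}.
So G has 3 subgroups of order 2.

3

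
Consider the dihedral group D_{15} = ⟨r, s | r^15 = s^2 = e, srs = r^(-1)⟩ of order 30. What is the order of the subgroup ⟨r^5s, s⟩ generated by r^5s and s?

|⟨r^5s⟩| = 2 and |⟨s⟩| = 2, so |H| is a multiple of lcm(2, 2) = 2 and divides |G| = 30.
Closing under the operation: H = {e, r^5, r^10, s, r^5s, r^10s}, so |H| = 6.

6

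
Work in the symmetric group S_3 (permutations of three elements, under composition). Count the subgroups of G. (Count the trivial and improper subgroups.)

6

|G| = 6, so by Lagrange every subgroup order divides 6. Divisors: 1, 2, 3, 6.
Subgroups by order — order 1: 1; order 2: 3; order 3: 1; order 6: 1.
Total: 1 + 3 + 1 + 1 = 6.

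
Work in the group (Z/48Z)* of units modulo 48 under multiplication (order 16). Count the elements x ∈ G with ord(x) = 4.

The elements of order 4 are: 5, 11, 13, 19, 29, 35, 37, 43.
That's 8.

8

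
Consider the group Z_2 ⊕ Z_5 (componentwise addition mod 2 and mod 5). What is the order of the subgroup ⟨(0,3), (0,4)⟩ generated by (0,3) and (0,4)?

|⟨(0,3)⟩| = 5 and |⟨(0,4)⟩| = 5, so |H| is a multiple of lcm(5, 5) = 5 and divides |G| = 10.
Closing under the operation: H = {(0,0), (0,1), (0,2), (0,3), (0,4)}, so |H| = 5.

5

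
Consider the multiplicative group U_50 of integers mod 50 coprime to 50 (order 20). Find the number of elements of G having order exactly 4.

2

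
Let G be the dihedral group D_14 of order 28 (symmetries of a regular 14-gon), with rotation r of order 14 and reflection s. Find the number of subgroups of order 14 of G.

3

|G| = 28 and 14 | 28, so subgroups of order 14 are possible by Lagrange.
The subgroups of order 14 are: {e, r, r^2, r^3, r^4, r^5, r^6, r^7, r^8, r^9, r^10, r^11, r^12, r^13}; {e, r^2, r^4, r^6, r^8, r^10, r^12, s, r^2s, r^4s, r^6s, r^8s, r^10s, r^12s}; {e, r^2, r^4, r^6, r^8, r^10, r^12, rs, r^3s, r^5s, r^7s, r^9s, r^11s, r^13s}.
So G has 3 subgroups of order 14.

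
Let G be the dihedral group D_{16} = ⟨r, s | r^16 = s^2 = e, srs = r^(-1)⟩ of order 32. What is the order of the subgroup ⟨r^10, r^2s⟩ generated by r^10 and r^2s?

|⟨r^10⟩| = 8 and |⟨r^2s⟩| = 2, so |H| is a multiple of lcm(8, 2) = 8 and divides |G| = 32.
Closing under the operation: H = {e, r^2, r^4, r^6, r^8, r^10, r^12, r^14, s, r^2s, r^4s, r^6s, r^8s, r^10s, r^12s, r^14s}, so |H| = 16.

16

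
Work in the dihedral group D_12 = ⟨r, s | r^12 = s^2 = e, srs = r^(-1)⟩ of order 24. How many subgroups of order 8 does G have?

3

|G| = 24 and 8 | 24, so subgroups of order 8 are possible by Lagrange.
The subgroups of order 8 are: {e, r^3, r^6, r^9, rs, r^4s, r^7s, r^10s}; {e, r^3, r^6, r^9, r^2s, r^5s, r^8s, r^11s}; {e, r^3, r^6, r^9, s, r^3s, r^6s, r^9s}.
So G has 3 subgroups of order 8.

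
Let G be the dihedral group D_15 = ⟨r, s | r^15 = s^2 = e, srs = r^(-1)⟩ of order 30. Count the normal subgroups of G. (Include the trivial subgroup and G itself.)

5

G has 28 subgroups. Checking conjugation-invariance by order — order 1: 1/1 normal; order 2: 0/15 normal; order 3: 1/1 normal; order 5: 1/1 normal; order 6: 0/5 normal; order 10: 0/3 normal; order 15: 1/1 normal; order 30: 1/1 normal.
Total normal subgroups: 5.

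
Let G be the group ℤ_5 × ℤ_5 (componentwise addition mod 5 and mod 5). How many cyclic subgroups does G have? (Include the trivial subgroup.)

Group the elements of G by the cyclic subgroup they generate; each cyclic subgroup of order d accounts for φ(d) elements.
Cyclic subgroups by order — order 1: 1; order 5: 6.
Total: 7.

7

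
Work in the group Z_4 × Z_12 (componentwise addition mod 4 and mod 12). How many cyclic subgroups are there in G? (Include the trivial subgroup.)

Each element a generates a cyclic subgroup ⟨a⟩; distinct elements may generate the same one (a cyclic group of order d has φ(d) generators).
Cyclic subgroups by order — order 1: 1; order 2: 3; order 3: 1; order 4: 6; order 6: 3; order 12: 6.
Total: 20.

20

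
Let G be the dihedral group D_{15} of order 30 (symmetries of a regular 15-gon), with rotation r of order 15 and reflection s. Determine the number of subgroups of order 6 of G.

5

|G| = 30 and 6 | 30, so subgroups of order 6 are possible by Lagrange.
The subgroups of order 6 are: {e, r^5, r^10, s, r^5s, r^10s}; {e, r^5, r^10, rs, r^6s, r^11s}; {e, r^5, r^10, r^2s, r^7s, r^12s}; {e, r^5, r^10, r^3s, r^8s, r^13s}; … (5 in all).
So G has 5 subgroups of order 6.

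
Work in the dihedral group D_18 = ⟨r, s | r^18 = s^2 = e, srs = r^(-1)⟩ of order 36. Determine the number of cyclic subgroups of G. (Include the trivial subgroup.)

Group the elements of G by the cyclic subgroup they generate; each cyclic subgroup of order d accounts for φ(d) elements.
Cyclic subgroups by order — order 1: 1; order 2: 19; order 3: 1; order 6: 1; order 9: 1; order 18: 1.
Total: 24.

24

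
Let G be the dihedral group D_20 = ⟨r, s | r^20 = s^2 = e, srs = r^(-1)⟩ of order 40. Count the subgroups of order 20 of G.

|G| = 40 and 20 | 40, so subgroups of order 20 are possible by Lagrange.
The subgroups of order 20 are: {e, r, r^2, r^3, r^4, r^5, r^6, r^7, r^8, r^9, r^10, r^11, r^12, r^13, r^14, r^15, r^16, r^17, r^18, r^19}; {e, r^2, r^4, r^6, r^8, r^10, r^12, r^14, r^16, r^18, s, r^2s, r^4s, r^6s, r^8s, r^10s, r^12s, r^14s, r^16s, r^18s}; {e, r^2, r^4, r^6, r^8, r^10, r^12, r^14, r^16, r^18, rs, r^3s, r^5s, r^7s, r^9s, r^11s, r^13s, r^15s, r^17s, r^19s}.
So G has 3 subgroups of order 20.

3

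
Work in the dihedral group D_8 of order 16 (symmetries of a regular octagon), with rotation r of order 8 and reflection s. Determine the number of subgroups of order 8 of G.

|G| = 16 and 8 | 16, so subgroups of order 8 are possible by Lagrange.
The subgroups of order 8 are: {e, r, r^2, r^3, r^4, r^5, r^6, r^7}; {e, r^2, r^4, r^6, s, r^2s, r^4s, r^6s}; {e, r^2, r^4, r^6, rs, r^3s, r^5s, r^7s}.
So G has 3 subgroups of order 8.

3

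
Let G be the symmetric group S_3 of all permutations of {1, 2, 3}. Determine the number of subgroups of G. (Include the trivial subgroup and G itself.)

6

|G| = 6, so by Lagrange every subgroup order divides 6. Divisors: 1, 2, 3, 6.
Subgroups by order — order 1: 1; order 2: 3; order 3: 1; order 6: 1.
Total: 1 + 3 + 1 + 1 = 6.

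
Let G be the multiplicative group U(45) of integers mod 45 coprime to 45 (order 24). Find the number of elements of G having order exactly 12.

8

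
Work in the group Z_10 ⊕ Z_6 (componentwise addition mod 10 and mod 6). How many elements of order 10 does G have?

12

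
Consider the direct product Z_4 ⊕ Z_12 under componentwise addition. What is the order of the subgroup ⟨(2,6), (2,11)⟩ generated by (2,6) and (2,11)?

24

|⟨(2,6)⟩| = 2 and |⟨(2,11)⟩| = 12, so |H| is a multiple of lcm(2, 12) = 12 and divides |G| = 48.
Closing under the operation: H = {(0,0), (0,1), (0,2), (0,3), (0,4), (0,5), (0,6), (0,7), (0,8), (0,9), (0,10), (0,11), (2,0), (2,1), (2,2), (2,3), (2,4), (2,5), (2,6), (2,7), (2,8), (2,9), (2,10), (2,11)}, so |H| = 24.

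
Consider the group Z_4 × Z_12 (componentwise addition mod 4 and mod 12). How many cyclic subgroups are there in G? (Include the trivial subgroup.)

Group the elements of G by the cyclic subgroup they generate; each cyclic subgroup of order d accounts for φ(d) elements.
Cyclic subgroups by order — order 1: 1; order 2: 3; order 3: 1; order 4: 6; order 6: 3; order 12: 6.
Total: 20.

20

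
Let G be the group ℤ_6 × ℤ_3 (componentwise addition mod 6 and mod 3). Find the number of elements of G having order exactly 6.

8

An element (a,b) has order lcm(ord(a), ord(b)); count pairs with lcm equal to 6.
Enumerating gives 8 such elements.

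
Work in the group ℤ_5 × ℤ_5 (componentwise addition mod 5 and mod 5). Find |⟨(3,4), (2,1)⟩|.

5

|⟨(3,4)⟩| = 5 and |⟨(2,1)⟩| = 5, so |H| is a multiple of lcm(5, 5) = 5 and divides |G| = 25.
Closing under the operation: H = {(0,0), (1,3), (2,1), (3,4), (4,2)}, so |H| = 5.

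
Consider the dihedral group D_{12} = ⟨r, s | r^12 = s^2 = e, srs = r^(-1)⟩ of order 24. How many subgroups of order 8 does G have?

|G| = 24 and 8 | 24, so subgroups of order 8 are possible by Lagrange.
The subgroups of order 8 are: {e, r^3, r^6, r^9, rs, r^4s, r^7s, r^10s}; {e, r^3, r^6, r^9, r^2s, r^5s, r^8s, r^11s}; {e, r^3, r^6, r^9, s, r^3s, r^6s, r^9s}.
So G has 3 subgroups of order 8.

3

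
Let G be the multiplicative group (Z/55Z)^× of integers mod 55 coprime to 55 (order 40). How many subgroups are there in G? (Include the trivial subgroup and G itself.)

|G| = 40, so by Lagrange every subgroup order divides 40. Divisors: 1, 2, 4, 5, 8, 10, 20, 40.
Subgroups by order — order 1: 1; order 2: 3; order 4: 3; order 5: 1; order 8: 1; order 10: 3; order 20: 3; order 40: 1.
Total: 1 + 3 + 3 + 1 + 1 + 3 + 3 + 1 = 16.

16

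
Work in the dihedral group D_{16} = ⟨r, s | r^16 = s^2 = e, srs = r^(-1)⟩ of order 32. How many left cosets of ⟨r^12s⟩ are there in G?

16

|⟨r^12s⟩| = 2 and |G| = 32.
By Lagrange, [G : H] = |G|/|H| = 32/2 = 16.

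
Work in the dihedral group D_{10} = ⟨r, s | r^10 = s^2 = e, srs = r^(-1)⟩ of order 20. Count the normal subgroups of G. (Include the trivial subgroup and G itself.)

G has 22 subgroups. Checking conjugation-invariance by order — order 1: 1/1 normal; order 2: 1/11 normal; order 4: 0/5 normal; order 5: 1/1 normal; order 10: 3/3 normal; order 20: 1/1 normal.
Total normal subgroups: 7.

7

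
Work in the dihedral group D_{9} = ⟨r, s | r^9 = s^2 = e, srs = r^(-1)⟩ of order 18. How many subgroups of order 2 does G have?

|G| = 18 and 2 | 18, so subgroups of order 2 are possible by Lagrange.
The subgroups of order 2 are: {e, r^2s}; {e, r^3s}; {e, r^4s}; {e, r^5s}; … (9 in all).
So G has 9 subgroups of order 2.

9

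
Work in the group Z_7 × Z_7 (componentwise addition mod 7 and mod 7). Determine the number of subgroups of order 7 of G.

|G| = 49 and 7 | 49, so subgroups of order 7 are possible by Lagrange.
The subgroups of order 7 are: {(0,0), (0,1), (0,2), (0,3), (0,4), (0,5), (0,6)}; {(0,0), (1,0), (2,0), (3,0), (4,0), (5,0), (6,0)}; {(0,0), (1,1), (2,2), (3,3), (4,4), (5,5), (6,6)}; {(0,0), (1,2), (2,4), (3,6), (4,1), (5,3), (6,5)}; … (8 in all).
So G has 8 subgroups of order 7.

8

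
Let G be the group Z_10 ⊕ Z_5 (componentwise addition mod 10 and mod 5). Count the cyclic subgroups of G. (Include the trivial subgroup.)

A cyclic subgroup of order d is generated by each of its φ(d) elements of order d, so the cyclic subgroups of order d number (#elements of order d)/φ(d).
Cyclic subgroups by order — order 1: 1; order 2: 1; order 5: 6; order 10: 6.
Total: 14.

14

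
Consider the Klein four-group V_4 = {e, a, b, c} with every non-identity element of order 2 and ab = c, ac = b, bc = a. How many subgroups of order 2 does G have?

|G| = 4 and 2 | 4, so subgroups of order 2 are possible by Lagrange.
The subgroups of order 2 are: {e, a}; {e, b}; {e, c}.
So G has 3 subgroups of order 2.

3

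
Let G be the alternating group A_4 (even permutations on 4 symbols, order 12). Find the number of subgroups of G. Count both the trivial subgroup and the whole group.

10

|G| = 12, so by Lagrange every subgroup order divides 12. Divisors: 1, 2, 3, 4, 6, 12.
Subgroups by order — order 1: 1; order 2: 3; order 3: 4; order 4: 1; order 6: 0; order 12: 1.
Total: 1 + 3 + 4 + 1 + 0 + 1 = 10.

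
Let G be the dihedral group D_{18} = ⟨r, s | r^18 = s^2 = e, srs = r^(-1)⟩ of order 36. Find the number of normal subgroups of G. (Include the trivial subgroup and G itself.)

G has 45 subgroups. Checking conjugation-invariance by order — order 1: 1/1 normal; order 2: 1/19 normal; order 3: 1/1 normal; order 4: 0/9 normal; order 6: 1/7 normal; order 9: 1/1 normal; order 12: 0/3 normal; order 18: 3/3 normal; order 36: 1/1 normal.
Total normal subgroups: 9.

9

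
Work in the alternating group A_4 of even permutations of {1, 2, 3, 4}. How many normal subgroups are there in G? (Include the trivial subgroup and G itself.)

3

G has 10 subgroups. Checking conjugation-invariance by order — order 1: 1/1 normal; order 2: 0/3 normal; order 3: 0/4 normal; order 4: 1/1 normal; order 12: 1/1 normal.
Total normal subgroups: 3.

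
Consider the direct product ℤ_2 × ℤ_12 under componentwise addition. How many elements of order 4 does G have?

4

An element (a,b) has order lcm(ord(a), ord(b)); count pairs with lcm equal to 4.
Enumerating gives 4 such elements.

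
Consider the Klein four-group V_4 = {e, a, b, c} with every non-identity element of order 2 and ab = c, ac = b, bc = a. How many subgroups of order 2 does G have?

|G| = 4 and 2 | 4, so subgroups of order 2 are possible by Lagrange.
The subgroups of order 2 are: {e, a}; {e, b}; {e, c}.
So G has 3 subgroups of order 2.

3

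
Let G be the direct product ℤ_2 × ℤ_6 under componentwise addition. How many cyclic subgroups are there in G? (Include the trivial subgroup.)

A cyclic subgroup of order d is generated by each of its φ(d) elements of order d, so the cyclic subgroups of order d number (#elements of order d)/φ(d).
Cyclic subgroups by order — order 1: 1; order 2: 3; order 3: 1; order 6: 3.
Total: 8.

8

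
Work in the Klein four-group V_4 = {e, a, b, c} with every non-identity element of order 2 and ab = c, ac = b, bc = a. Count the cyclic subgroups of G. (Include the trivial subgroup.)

4

Each element a generates a cyclic subgroup ⟨a⟩; distinct elements may generate the same one (a cyclic group of order d has φ(d) generators).
Cyclic subgroups by order — order 1: 1; order 2: 3.
Total: 4.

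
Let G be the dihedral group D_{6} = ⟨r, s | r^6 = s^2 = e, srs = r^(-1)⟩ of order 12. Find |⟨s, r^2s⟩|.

|⟨s⟩| = 2 and |⟨r^2s⟩| = 2, so |H| is a multiple of lcm(2, 2) = 2 and divides |G| = 12.
Closing under the operation: H = {e, r^2, r^4, s, r^2s, r^4s}, so |H| = 6.

6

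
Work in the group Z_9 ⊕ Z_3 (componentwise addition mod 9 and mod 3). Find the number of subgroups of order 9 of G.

|G| = 27 and 9 | 27, so subgroups of order 9 are possible by Lagrange.
The subgroups of order 9 are: {(0,0), (0,1), (0,2), (3,0), (3,1), (3,2), (6,0), (6,1), (6,2)}; {(0,0), (1,0), (2,0), (3,0), (4,0), (5,0), (6,0), (7,0), (8,0)}; {(0,0), (1,1), (2,2), (3,0), (4,1), (5,2), (6,0), (7,1), (8,2)}; {(0,0), (1,2), (2,1), (3,0), (4,2), (5,1), (6,0), (7,2), (8,1)}.
So G has 4 subgroups of order 9.

4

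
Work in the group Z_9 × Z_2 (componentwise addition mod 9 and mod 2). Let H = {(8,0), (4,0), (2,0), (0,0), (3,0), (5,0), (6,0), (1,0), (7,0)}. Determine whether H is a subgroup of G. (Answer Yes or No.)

|H| = 9 divides |G| = 18, consistent with Lagrange.
H contains the identity, every element's inverse is in H, and H is closed under +: it is a subgroup.
In fact H = ⟨(4,0)⟩.

Yes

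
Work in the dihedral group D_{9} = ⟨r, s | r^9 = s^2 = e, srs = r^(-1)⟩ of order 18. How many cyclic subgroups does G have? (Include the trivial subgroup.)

12

Each element a generates a cyclic subgroup ⟨a⟩; distinct elements may generate the same one (a cyclic group of order d has φ(d) generators).
Cyclic subgroups by order — order 1: 1; order 2: 9; order 3: 1; order 9: 1.
Total: 12.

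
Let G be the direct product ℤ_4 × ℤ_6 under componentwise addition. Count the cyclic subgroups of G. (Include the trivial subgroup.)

Each element a generates a cyclic subgroup ⟨a⟩; distinct elements may generate the same one (a cyclic group of order d has φ(d) generators).
Cyclic subgroups by order — order 1: 1; order 2: 3; order 3: 1; order 4: 2; order 6: 3; order 12: 2.
Total: 12.

12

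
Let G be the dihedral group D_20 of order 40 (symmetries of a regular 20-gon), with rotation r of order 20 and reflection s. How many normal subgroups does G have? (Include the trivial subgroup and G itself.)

9

G has 48 subgroups. Checking conjugation-invariance by order — order 1: 1/1 normal; order 2: 1/21 normal; order 4: 1/11 normal; order 5: 1/1 normal; order 8: 0/5 normal; order 10: 1/5 normal; order 20: 3/3 normal; order 40: 1/1 normal.
Total normal subgroups: 9.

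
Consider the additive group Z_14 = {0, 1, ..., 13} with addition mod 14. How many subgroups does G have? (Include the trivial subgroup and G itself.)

4

A cyclic group of order 14 has exactly one subgroup for each divisor of 14.
Divisors of 14: 1, 2, 7, 14.
So Z_14 has 4 subgroups.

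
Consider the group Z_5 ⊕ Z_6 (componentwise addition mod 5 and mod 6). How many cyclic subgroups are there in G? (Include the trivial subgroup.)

Each element a generates a cyclic subgroup ⟨a⟩; distinct elements may generate the same one (a cyclic group of order d has φ(d) generators).
Cyclic subgroups by order — order 1: 1; order 2: 1; order 3: 1; order 5: 1; order 6: 1; order 10: 1; order 15: 1; order 30: 1.
Total: 8.

8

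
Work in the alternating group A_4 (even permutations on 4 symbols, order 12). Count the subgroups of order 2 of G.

3

|G| = 12 and 2 | 12, so subgroups of order 2 are possible by Lagrange.
The subgroups of order 2 are: {e, (1 2)(3 4)}; {e, (1 3)(2 4)}; {e, (1 4)(2 3)}.
So G has 3 subgroups of order 2.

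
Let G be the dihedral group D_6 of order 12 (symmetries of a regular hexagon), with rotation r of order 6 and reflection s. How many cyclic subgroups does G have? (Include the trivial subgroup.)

Each element a generates a cyclic subgroup ⟨a⟩; distinct elements may generate the same one (a cyclic group of order d has φ(d) generators).
Cyclic subgroups by order — order 1: 1; order 2: 7; order 3: 1; order 6: 1.
Total: 10.

10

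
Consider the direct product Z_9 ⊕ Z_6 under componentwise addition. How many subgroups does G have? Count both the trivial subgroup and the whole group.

20

|G| = 54, so by Lagrange every subgroup order divides 54. Divisors: 1, 2, 3, 6, 9, 18, 27, 54.
Subgroups by order — order 1: 1; order 2: 1; order 3: 4; order 6: 4; order 9: 4; order 18: 4; order 27: 1; order 54: 1.
Total: 1 + 1 + 4 + 4 + 4 + 4 + 1 + 1 = 20.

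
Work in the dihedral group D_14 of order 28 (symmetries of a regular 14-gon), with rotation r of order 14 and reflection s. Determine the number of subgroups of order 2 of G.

15

|G| = 28 and 2 | 28, so subgroups of order 2 are possible by Lagrange.
The subgroups of order 2 are: {e, r^10s}; {e, r^11s}; {e, r^12s}; {e, r^13s}; … (15 in all).
So G has 15 subgroups of order 2.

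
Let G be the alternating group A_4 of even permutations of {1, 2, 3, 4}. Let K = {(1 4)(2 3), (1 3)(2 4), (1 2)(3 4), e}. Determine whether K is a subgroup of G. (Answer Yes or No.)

|K| = 4 divides |G| = 12, consistent with Lagrange.
K contains the identity, every element's inverse is in K, and K is closed under ∘: it is a subgroup.

Yes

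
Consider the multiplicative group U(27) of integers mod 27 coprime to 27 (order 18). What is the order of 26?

2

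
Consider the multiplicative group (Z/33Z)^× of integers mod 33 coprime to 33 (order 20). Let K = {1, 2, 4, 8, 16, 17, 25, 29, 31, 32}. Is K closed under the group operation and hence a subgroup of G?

|K| = 10 divides |G| = 20, consistent with Lagrange.
K contains the identity, every element's inverse is in K, and K is closed under ·: it is a subgroup.
In fact K = ⟨2⟩.

Yes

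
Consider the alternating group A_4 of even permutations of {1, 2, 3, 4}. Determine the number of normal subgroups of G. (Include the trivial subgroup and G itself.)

G has 10 subgroups. Checking conjugation-invariance by order — order 1: 1/1 normal; order 2: 0/3 normal; order 3: 0/4 normal; order 4: 1/1 normal; order 12: 1/1 normal.
Total normal subgroups: 3.

3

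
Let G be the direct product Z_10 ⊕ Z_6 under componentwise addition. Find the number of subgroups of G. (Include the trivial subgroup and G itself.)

20

|G| = 60, so by Lagrange every subgroup order divides 60. Divisors: 1, 2, 3, 4, 5, 6, 10, 12, 15, 20, 30, 60.
Subgroups by order — order 1: 1; order 2: 3; order 3: 1; order 4: 1; order 5: 1; order 6: 3; order 10: 3; order 12: 1; order 15: 1; order 20: 1; order 30: 3; order 60: 1.
Total: 1 + 3 + 1 + 1 + 1 + 3 + 3 + 1 + 1 + 1 + 3 + 1 = 20.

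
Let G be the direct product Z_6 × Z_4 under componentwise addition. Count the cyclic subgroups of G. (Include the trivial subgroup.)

Group the elements of G by the cyclic subgroup they generate; each cyclic subgroup of order d accounts for φ(d) elements.
Cyclic subgroups by order — order 1: 1; order 2: 3; order 3: 1; order 4: 2; order 6: 3; order 12: 2.
Total: 12.

12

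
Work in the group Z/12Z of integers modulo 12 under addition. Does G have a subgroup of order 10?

No

10 does not divide |G| = 12, so by Lagrange no subgroup of order 10 exists.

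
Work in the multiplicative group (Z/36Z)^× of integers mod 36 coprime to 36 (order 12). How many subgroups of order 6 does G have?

|G| = 12 and 6 | 12, so subgroups of order 6 are possible by Lagrange.
The subgroups of order 6 are: {1, 11, 13, 23, 25, 35}; {1, 5, 13, 17, 25, 29}; {1, 7, 13, 19, 25, 31}.
So G has 3 subgroups of order 6.

3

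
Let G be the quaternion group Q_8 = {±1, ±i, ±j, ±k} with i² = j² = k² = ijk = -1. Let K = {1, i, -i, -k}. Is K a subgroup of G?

-k ∈ K but its inverse k ∉ K, so K is not a subgroup.

No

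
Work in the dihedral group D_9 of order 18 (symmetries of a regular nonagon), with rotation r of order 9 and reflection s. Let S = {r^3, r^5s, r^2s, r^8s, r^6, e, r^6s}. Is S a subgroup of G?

No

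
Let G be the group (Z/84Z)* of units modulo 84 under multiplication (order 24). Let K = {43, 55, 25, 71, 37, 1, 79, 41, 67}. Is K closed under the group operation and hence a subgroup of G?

No

|K| = 9 does not divide |G| = 24, so by Lagrange K is not a subgroup.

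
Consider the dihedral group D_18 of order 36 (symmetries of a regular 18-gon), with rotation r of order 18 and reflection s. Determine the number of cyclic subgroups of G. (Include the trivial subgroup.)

Each element a generates a cyclic subgroup ⟨a⟩; distinct elements may generate the same one (a cyclic group of order d has φ(d) generators).
Cyclic subgroups by order — order 1: 1; order 2: 19; order 3: 1; order 6: 1; order 9: 1; order 18: 1.
Total: 24.

24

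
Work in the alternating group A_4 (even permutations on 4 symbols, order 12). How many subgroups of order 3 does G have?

4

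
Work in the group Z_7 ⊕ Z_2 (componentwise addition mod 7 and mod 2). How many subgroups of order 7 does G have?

|G| = 14 and 7 | 14, so subgroups of order 7 are possible by Lagrange.
The subgroups of order 7 are: {(0,0), (1,0), (2,0), (3,0), (4,0), (5,0), (6,0)}.
So G has 1 subgroup of order 7.

1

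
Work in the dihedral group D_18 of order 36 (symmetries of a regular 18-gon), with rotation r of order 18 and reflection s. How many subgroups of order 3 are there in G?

1

|G| = 36 and 3 | 36, so subgroups of order 3 are possible by Lagrange.
The subgroups of order 3 are: {e, r^6, r^12}.
So G has 1 subgroup of order 3.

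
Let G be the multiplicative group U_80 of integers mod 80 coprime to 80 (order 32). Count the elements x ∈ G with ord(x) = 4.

24

Enumerating element orders in G gives 24 elements of order 4.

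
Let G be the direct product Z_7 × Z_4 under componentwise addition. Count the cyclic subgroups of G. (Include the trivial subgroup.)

6

Group the elements of G by the cyclic subgroup they generate; each cyclic subgroup of order d accounts for φ(d) elements.
Cyclic subgroups by order — order 1: 1; order 2: 1; order 4: 1; order 7: 1; order 14: 1; order 28: 1.
Total: 6.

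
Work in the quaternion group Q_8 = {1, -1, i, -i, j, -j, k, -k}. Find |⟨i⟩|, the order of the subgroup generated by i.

Computing powers of i: the smallest k with (i)^k = e is k = 4.

4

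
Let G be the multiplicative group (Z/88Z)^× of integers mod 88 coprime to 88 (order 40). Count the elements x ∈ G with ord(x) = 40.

0

No element of G has order 40 (even though 40 | 40).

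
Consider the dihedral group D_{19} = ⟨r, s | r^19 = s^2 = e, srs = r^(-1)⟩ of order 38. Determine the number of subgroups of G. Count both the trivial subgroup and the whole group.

22

|G| = 38, so by Lagrange every subgroup order divides 38. Divisors: 1, 2, 19, 38.
Subgroups by order — order 1: 1; order 2: 19; order 19: 1; order 38: 1.
Total: 1 + 19 + 1 + 1 = 22.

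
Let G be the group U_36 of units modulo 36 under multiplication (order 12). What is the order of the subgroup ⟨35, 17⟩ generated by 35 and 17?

|⟨35⟩| = 2 and |⟨17⟩| = 2, so |H| is a multiple of lcm(2, 2) = 2 and divides |G| = 12.
Closing under the operation: H = {1, 17, 19, 35}, so |H| = 4.

4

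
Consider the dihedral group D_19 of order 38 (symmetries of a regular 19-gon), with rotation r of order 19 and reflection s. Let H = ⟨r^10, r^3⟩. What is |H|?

19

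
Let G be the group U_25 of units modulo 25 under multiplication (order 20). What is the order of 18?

4

Compute successive powers of 18 mod 25: 18, 24, 7, 1; 18^4 ≡ 1 (mod 25).
So |⟨18⟩| = 4.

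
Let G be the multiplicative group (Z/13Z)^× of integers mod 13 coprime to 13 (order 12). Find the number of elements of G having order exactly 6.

2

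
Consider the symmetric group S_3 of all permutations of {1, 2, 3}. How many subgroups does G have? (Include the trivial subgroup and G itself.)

6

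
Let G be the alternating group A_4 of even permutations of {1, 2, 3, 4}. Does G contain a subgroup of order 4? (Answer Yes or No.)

4 | 12. A subgroup of order 4 is {e, (1 2)(3 4), (1 3)(2 4), (1 4)(2 3)}.

Yes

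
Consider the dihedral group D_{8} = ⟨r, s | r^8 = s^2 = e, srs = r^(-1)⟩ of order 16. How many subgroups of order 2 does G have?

|G| = 16 and 2 | 16, so subgroups of order 2 are possible by Lagrange.
The subgroups of order 2 are: {e, r^2s}; {e, r^3s}; {e, r^4}; {e, r^4s}; … (9 in all).
So G has 9 subgroups of order 2.

9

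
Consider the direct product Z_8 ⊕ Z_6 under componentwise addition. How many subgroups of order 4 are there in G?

3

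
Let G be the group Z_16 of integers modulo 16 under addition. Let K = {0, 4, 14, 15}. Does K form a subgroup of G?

4 ∈ K but its inverse 12 ∉ K, so K is not a subgroup.

No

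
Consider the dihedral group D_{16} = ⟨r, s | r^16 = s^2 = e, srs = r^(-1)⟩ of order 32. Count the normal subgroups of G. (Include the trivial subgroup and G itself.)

G has 36 subgroups. Checking conjugation-invariance by order — order 1: 1/1 normal; order 2: 1/17 normal; order 4: 1/9 normal; order 8: 1/5 normal; order 16: 3/3 normal; order 32: 1/1 normal.
Total normal subgroups: 8.

8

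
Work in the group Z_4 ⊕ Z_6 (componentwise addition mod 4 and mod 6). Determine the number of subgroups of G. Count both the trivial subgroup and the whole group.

16

|G| = 24, so by Lagrange every subgroup order divides 24. Divisors: 1, 2, 3, 4, 6, 8, 12, 24.
Subgroups by order — order 1: 1; order 2: 3; order 3: 1; order 4: 3; order 6: 3; order 8: 1; order 12: 3; order 24: 1.
Total: 1 + 3 + 1 + 3 + 3 + 1 + 3 + 1 = 16.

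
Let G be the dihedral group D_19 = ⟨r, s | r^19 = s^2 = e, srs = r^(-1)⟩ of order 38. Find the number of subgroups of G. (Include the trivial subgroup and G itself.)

22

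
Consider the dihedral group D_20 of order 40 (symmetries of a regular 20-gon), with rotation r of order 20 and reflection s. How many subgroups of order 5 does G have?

|G| = 40 and 5 | 40, so subgroups of order 5 are possible by Lagrange.
The subgroups of order 5 are: {e, r^4, r^8, r^12, r^16}.
So G has 1 subgroup of order 5.

1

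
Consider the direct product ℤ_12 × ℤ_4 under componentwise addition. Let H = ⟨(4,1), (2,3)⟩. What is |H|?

|⟨(4,1)⟩| = 12 and |⟨(2,3)⟩| = 12, so |H| is a multiple of lcm(12, 12) = 12 and divides |G| = 48.
Closing under the operation: H = {(0,0), (0,1), (0,2), (0,3), (2,0), (2,1), (2,2), (2,3), (4,0), (4,1), (4,2), (4,3), (6,0), (6,1), (6,2), (6,3), (8,0), (8,1), (8,2), (8,3), (10,0), (10,1), (10,2), (10,3)}, so |H| = 24.

24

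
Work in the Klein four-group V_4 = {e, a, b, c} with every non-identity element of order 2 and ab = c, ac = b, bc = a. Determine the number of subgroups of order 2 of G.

|G| = 4 and 2 | 4, so subgroups of order 2 are possible by Lagrange.
The subgroups of order 2 are: {e, a}; {e, b}; {e, c}.
So G has 3 subgroups of order 2.

3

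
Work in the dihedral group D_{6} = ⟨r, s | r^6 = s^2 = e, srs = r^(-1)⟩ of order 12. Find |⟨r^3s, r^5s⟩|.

|⟨r^3s⟩| = 2 and |⟨r^5s⟩| = 2, so |H| is a multiple of lcm(2, 2) = 2 and divides |G| = 12.
Closing under the operation: H = {e, r^2, r^4, rs, r^3s, r^5s}, so |H| = 6.

6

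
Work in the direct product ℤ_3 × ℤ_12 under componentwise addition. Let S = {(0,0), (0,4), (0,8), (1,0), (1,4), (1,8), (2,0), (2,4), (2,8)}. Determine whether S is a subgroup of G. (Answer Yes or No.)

Yes

|S| = 9 divides |G| = 36, consistent with Lagrange.
S contains the identity, every element's inverse is in S, and S is closed under +: it is a subgroup.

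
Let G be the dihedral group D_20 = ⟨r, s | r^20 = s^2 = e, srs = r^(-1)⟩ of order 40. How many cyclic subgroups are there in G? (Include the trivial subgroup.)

26

Each element a generates a cyclic subgroup ⟨a⟩; distinct elements may generate the same one (a cyclic group of order d has φ(d) generators).
Cyclic subgroups by order — order 1: 1; order 2: 21; order 4: 1; order 5: 1; order 10: 1; order 20: 1.
Total: 26.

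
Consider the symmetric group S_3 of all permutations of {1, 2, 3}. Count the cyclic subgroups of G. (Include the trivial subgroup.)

5

Group the elements of G by the cyclic subgroup they generate; each cyclic subgroup of order d accounts for φ(d) elements.
Cyclic subgroups by order — order 1: 1; order 2: 3; order 3: 1.
Total: 5.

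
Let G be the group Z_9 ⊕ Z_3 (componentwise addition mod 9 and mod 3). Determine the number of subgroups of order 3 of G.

4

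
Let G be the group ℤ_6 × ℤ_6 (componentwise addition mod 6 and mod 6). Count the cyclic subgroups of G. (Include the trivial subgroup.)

A cyclic subgroup of order d is generated by each of its φ(d) elements of order d, so the cyclic subgroups of order d number (#elements of order d)/φ(d).
Cyclic subgroups by order — order 1: 1; order 2: 3; order 3: 4; order 6: 12.
Total: 20.

20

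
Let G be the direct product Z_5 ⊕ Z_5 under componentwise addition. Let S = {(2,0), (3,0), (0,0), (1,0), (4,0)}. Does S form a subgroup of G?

Yes

|S| = 5 divides |G| = 25, consistent with Lagrange.
S contains the identity, every element's inverse is in S, and S is closed under +: it is a subgroup.
In fact S = ⟨(4,0)⟩.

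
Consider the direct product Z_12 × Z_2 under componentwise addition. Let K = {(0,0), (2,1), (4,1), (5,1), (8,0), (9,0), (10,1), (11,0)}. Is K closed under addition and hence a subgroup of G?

(9,0) ∈ K but its inverse (3,0) ∉ K, so K is not a subgroup.

No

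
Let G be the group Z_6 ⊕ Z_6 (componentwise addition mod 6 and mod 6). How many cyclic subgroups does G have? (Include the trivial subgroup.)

Each element a generates a cyclic subgroup ⟨a⟩; distinct elements may generate the same one (a cyclic group of order d has φ(d) generators).
Cyclic subgroups by order — order 1: 1; order 2: 3; order 3: 4; order 6: 12.
Total: 20.

20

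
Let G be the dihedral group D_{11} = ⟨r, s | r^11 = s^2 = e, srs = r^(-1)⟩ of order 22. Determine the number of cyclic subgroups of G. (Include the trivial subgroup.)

Group the elements of G by the cyclic subgroup they generate; each cyclic subgroup of order d accounts for φ(d) elements.
Cyclic subgroups by order — order 1: 1; order 2: 11; order 11: 1.
Total: 13.

13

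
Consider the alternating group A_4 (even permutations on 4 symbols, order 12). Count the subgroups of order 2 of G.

|G| = 12 and 2 | 12, so subgroups of order 2 are possible by Lagrange.
The subgroups of order 2 are: {e, (1 2)(3 4)}; {e, (1 3)(2 4)}; {e, (1 4)(2 3)}.
So G has 3 subgroups of order 2.

3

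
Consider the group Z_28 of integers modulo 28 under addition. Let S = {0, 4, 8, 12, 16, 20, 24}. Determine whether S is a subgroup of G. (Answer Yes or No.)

Yes

|S| = 7 divides |G| = 28, consistent with Lagrange.
S contains the identity, every element's inverse is in S, and S is closed under +: it is a subgroup.
In fact S = ⟨16⟩.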